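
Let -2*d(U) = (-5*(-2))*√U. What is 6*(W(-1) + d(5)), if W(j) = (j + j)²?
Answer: 24 - 30*√5 ≈ -43.082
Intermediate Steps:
d(U) = -5*√U (d(U) = -(-5*(-2))*√U/2 = -5*√U)
W(j) = 4*j² (W(j) = (2*j)² = 4*j²)
6*(W(-1) + d(5)) = 6*(4*(-1)² - 5*√5) = 6*(4*1 - 5*√5) = 6*(4 - 5*√5) = 24 - 30*√5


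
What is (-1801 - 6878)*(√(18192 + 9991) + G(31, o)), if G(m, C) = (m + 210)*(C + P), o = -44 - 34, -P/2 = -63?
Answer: -100398672 - 8679*√28183 ≈ -1.0186e+8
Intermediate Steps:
P = 126 (P = -2*(-63) = 126)
o = -78
G(m, C) = (126 + C)*(210 + m) (G(m, C) = (m + 210)*(C + 126) = (210 + m)*(126 + C) = (126 + C)*(210 + m))
(-1801 - 6878)*(√(18192 + 9991) + G(31, o)) = (-1801 - 6878)*(√(18192 + 9991) + (26460 + 126*31 + 210*(-78) - 78*31)) = -8679*(√28183 + (26460 + 3906 - 16380 - 2418)) = -8679*(√28183 + 11568) = -8679*(11568 + √28183) = -100398672 - 8679*√28183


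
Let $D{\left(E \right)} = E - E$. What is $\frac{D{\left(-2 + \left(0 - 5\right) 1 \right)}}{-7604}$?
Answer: $0$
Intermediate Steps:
$D{\left(E \right)} = 0$
$\frac{D{\left(-2 + \left(0 - 5\right) 1 \right)}}{-7604} = \frac{0}{-7604} = 0 \left(- \frac{1}{7604}\right) = 0$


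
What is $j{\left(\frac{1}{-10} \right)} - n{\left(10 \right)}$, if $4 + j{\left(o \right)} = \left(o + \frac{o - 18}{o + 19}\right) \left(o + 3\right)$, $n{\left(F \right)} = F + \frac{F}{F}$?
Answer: $- \frac{341471}{18900} \approx -18.067$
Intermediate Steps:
$n{\left(F \right)} = 1 + F$ ($n{\left(F \right)} = F + 1 = 1 + F$)
$j{\left(o \right)} = -4 + \left(3 + o\right) \left(o + \frac{-18 + o}{19 + o}\right)$ ($j{\left(o \right)} = -4 + \left(o + \frac{o - 18}{o + 19}\right) \left(o + 3\right) = -4 + \left(o + \frac{-18 + o}{19 + o}\right) \left(3 + o\right) = -4 + \left(3 + o\right) \left(o + \frac{-18 + o}{19 + o}\right)$)
$j{\left(\frac{1}{-10} \right)} - n{\left(10 \right)} = \frac{-130 + \left(\frac{1}{-10}\right)^{3} + 23 \left(\frac{1}{-10}\right)^{2} + \frac{38}{-10}}{19 + \frac{1}{-10}} - \left(1 + 10\right) = \frac{-130 + \left(- \frac{1}{10}\right)^{3} + 23 \left(- \frac{1}{10}\right)^{2} + 38 \left(- \frac{1}{10}\right)}{19 - \frac{1}{10}} - 11 = \frac{-130 - \frac{1}{1000} + 23 \cdot \frac{1}{100} - \frac{19}{5}}{\frac{189}{10}} - 11 = \frac{10 \left(-130 - \frac{1}{1000} + \frac{23}{100} - \frac{19}{5}\right)}{189} - 11 = \frac{10}{189} \left(- \frac{133571}{1000}\right) - 11 = - \frac{133571}{18900} - 11 = - \frac{341471}{18900}$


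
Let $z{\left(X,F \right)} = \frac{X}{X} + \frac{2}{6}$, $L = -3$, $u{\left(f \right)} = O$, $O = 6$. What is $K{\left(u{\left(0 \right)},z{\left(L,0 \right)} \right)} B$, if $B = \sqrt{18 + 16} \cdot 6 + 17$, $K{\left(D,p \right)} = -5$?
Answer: $-85 - 30 \sqrt{34} \approx -259.93$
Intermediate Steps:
$u{\left(f \right)} = 6$
$z{\left(X,F \right)} = \frac{4}{3}$ ($z{\left(X,F \right)} = 1 + 2 \cdot \frac{1}{6} = 1 + \frac{1}{3} = \frac{4}{3}$)
$B = 17 + 6 \sqrt{34}$ ($B = \sqrt{34} \cdot 6 + 17 = 6 \sqrt{34} + 17 = 17 + 6 \sqrt{34} \approx 51.986$)
$K{\left(u{\left(0 \right)},z{\left(L,0 \right)} \right)} B = - 5 \left(17 + 6 \sqrt{34}\right) = -85 - 30 \sqrt{34}$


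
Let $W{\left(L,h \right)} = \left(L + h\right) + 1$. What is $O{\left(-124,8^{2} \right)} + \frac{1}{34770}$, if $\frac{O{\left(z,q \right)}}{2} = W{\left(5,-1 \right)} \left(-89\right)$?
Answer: $- \frac{30945299}{34770} \approx -890.0$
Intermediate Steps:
$W{\left(L,h \right)} = 1 + L + h$
$O{\left(z,q \right)} = -890$ ($O{\left(z,q \right)} = 2 \left(1 + 5 - 1\right) \left(-89\right) = 2 \cdot 5 \left(-89\right) = 2 \left(-445\right) = -890$)
$O{\left(-124,8^{2} \right)} + \frac{1}{34770} = -890 + \frac{1}{34770} = - \frac{30945299}{34770}$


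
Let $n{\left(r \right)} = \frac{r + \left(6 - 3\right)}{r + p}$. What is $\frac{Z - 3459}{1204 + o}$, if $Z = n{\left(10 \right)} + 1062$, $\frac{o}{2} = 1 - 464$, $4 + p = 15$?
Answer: $- \frac{25162}{2919} \approx -8.6201$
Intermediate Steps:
$p = 11$ ($p = -4 + 15 = 11$)
$o = -926$ ($o = 2 \left(1 - 464\right) = 2 \left(-463\right) = -926$)
$n{\left(r \right)} = \frac{3 + r}{11 + r}$ ($n{\left(r \right)} = \frac{r + \left(6 - 3\right)}{r + 11} = \frac{r + \left(6 - 3\right)}{11 + r} = \frac{r + 3}{11 + r} = \frac{3 + r}{11 + r}$)
$Z = \frac{22315}{21}$ ($Z = \frac{3 + 10}{11 + 10} + 1062 = \frac{1}{21} \cdot 13 + 1062 = \frac{13}{21} + 1062 = \frac{22315}{21} \approx 1062.6$)
$\frac{Z - 3459}{1204 + o} = \frac{\frac{22315}{21} - 3459}{1204 - 926} = - \frac{50324}{21 \cdot 278} = \left(- \frac{50324}{21}\right) \frac{1}{278} = - \frac{25162}{2919}$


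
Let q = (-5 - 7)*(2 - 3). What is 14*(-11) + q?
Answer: -142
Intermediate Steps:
q = 12 (q = -12*(-1) = 12)
14*(-11) + q = 14*(-11) + 12 = -154 + 12 = -142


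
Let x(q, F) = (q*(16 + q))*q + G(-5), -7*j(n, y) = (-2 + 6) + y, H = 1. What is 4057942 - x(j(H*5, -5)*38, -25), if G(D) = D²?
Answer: 1391648931/343 ≈ 4.0573e+6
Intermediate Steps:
j(n, y) = -4/7 - y/7 (j(n, y) = -((-2 + 6) + y)/7 = -(4 + y)/7 = -4/7 - y/7)
x(q, F) = 25 + q²*(16 + q) (x(q, F) = (q*(16 + q))*q + (-5)² = q²*(16 + q) + 25 = 25 + q²*(16 + q))
4057942 - x(j(H*5, -5)*38, -25) = 4057942 - (25 + ((-4/7 - ⅐*(-5))*38)³ + 16*((-4/7 - ⅐*(-5))*38)²) = 4057942 - (25 + ((-4/7 + 5/7)*38)³ + 16*((-4/7 + 5/7)*38)²) = 4057942 - (25 + ((⅐)*38)³ + 16*((⅐)*38)²) = 4057942 - (25 + (38/7)³ + 16*(38/7)²) = 4057942 - (25 + 54872/343 + 16*(1444/49)) = 4057942 - (25 + 54872/343 + 23104/49) = 4057942 - 1*225175/343 = 4057942 - 225175/343 = 1391648931/343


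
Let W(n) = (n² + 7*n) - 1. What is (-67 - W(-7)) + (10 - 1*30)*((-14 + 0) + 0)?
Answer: 214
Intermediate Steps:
W(n) = -1 + n² + 7*n
(-67 - W(-7)) + (10 - 1*30)*((-14 + 0) + 0) = (-67 - (-1 + (-7)² + 7*(-7))) + (10 - 1*30)*((-14 + 0) + 0) = (-67 - (-1 + 49 - 49)) + (10 - 30)*(-14 + 0) = (-67 - 1*(-1)) - 20*(-14) = (-67 + 1) + 280 = -66 + 280 = 214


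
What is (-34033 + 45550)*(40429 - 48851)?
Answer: -96996174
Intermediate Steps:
(-34033 + 45550)*(40429 - 48851) = 11517*(-8422) = -96996174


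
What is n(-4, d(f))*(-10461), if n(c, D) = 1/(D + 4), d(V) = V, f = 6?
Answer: -10461/10 ≈ -1046.1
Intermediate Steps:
n(c, D) = 1/(4 + D)
n(-4, d(f))*(-10461) = -10461/(4 + 6) = -10461/10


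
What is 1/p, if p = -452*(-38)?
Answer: 1/17176 ≈ 5.8221e-5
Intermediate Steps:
p = 17176
1/p = 1/17176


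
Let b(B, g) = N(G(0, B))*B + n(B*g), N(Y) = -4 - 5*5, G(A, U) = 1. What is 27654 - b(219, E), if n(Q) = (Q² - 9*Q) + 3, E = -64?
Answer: -196540398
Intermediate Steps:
n(Q) = 3 + Q² - 9*Q
N(Y) = -29 (N(Y) = -4 - 25 = -29)
b(B, g) = 3 - 29*B + B²*g² - 9*B*g (b(B, g) = -29*B + (3 + (B*g)² - 9*B*g) = -29*B + (3 + B²*g² - 9*B*g) = 3 - 29*B + B²*g² - 9*B*g)
27654 - b(219, E) = 27654 - (3 - 29*219 + 219²*(-64)² - 9*219*(-64)) = 27654 - (3 - 6351 + 47961*4096 + 126144) = 27654 - (3 - 6351 + 196448256 + 126144) = 27654 - 1*196568052 = 27654 - 196568052 = -196540398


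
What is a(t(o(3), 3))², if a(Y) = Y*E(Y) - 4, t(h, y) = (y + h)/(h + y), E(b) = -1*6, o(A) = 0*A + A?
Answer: 100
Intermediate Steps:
o(A) = A (o(A) = 0 + A = A)
E(b) = -6
t(h, y) = 1 (t(h, y) = (h + y)/(h + y) = 1)
a(Y) = -4 - 6*Y (a(Y) = Y*(-6) - 4 = -6*Y - 4 = -4 - 6*Y)
a(t(o(3), 3))² = (-4 - 6*1)² = (-4 - 6)² = (-10)² = 100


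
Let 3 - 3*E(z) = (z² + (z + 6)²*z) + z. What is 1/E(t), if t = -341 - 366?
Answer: 1/115640456 ≈ 8.6475e-9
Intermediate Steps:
t = -707
E(z) = 1 - z/3 - z²/3 - z*(6 + z)²/3 (E(z) = 1 - ((z² + (z + 6)²*z) + z)/3 = 1 - ((z² + (6 + z)²*z) + z)/3 = 1 - ((z² + z*(6 + z)²) + z)/3 = 1 - (z + z² + z*(6 + z)²)/3 = 1 + (-z/3 - z²/3 - z*(6 + z)²/3) = 1 - z/3 - z²/3 - z*(6 + z)²/3)
1/E(t) = 1/(1 - ⅓*(-707) - ⅓*(-707)² - ⅓*(-707)*(6 - 707)²) = 1/(1 + 707/3 - ⅓*499849 - ⅓*(-707)*(-701)²) = 1/(1 + 707/3 - 499849/3 - ⅓*(-707)*491401) = 1/(1 + 707/3 - 499849/3 + 347420507/3) = 1/115640456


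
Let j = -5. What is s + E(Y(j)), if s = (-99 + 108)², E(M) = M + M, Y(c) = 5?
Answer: 91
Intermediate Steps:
E(M) = 2*M
s = 81 (s = 9² = 81)
s + E(Y(j)) = 81 + 2*5 = 81 + 10 = 91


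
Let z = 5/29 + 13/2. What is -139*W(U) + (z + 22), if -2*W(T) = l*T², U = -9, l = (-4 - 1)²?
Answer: 4082219/29 ≈ 1.4077e+5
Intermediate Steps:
l = 25 (l = (-5)² = 25)
W(T) = -25*T²/2
z = 387/58 (z = 5*(1/29) + 13*(½) = 5/29 + 13/2 = 387/58 ≈ 6.6724)
-139*W(U) + (z + 22) = -(-3475)*(-9)²/2 + (387/58 + 22) = -(-3475)*81/2 + 1663/58 = -139*(-2025/2) + 1663/58 = 281475/2 + 1663/58 = 4082219/29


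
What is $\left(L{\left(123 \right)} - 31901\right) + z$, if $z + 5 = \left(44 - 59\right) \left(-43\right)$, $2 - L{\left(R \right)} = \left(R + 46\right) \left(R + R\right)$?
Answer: $-72833$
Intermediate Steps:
$L{\left(R \right)} = 2 - 2 R \left(46 + R\right)$ ($L{\left(R \right)} = 2 - \left(R + 46\right) \left(R + R\right) = 2 - \left(46 + R\right) 2 R = 2 - 2 R \left(46 + R\right)$)
$z = 640$ ($z = -5 + \left(44 - 59\right) \left(-43\right) = -5 - -645 = -5 + 645 = 640$)
$\left(L{\left(123 \right)} - 31901\right) + z = \left(\left(2 - 11316 - 2 \cdot 123^{2}\right) - 31901\right) + 640 = \left(\left(2 - 11316 - 30258\right) - 31901\right) + 640 = \left(-41572 - 31901\right) + 640 = -73473 + 640 = -72833$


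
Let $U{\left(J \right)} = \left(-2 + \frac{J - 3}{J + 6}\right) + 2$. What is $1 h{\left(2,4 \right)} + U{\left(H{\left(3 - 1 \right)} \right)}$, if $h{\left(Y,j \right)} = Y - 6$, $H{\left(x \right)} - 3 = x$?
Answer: $- \frac{42}{11} \approx -3.8182$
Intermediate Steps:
$H{\left(x \right)} = 3 + x$
$h{\left(Y,j \right)} = -6 + Y$ ($h{\left(Y,j \right)} = Y - 6 = -6 + Y$)
$U{\left(J \right)} = \frac{-3 + J}{6 + J}$ ($U{\left(J \right)} = \left(-2 + \frac{-3 + J}{6 + J}\right) + 2 = \frac{-3 + J}{6 + J}$)
$1 h{\left(2,4 \right)} + U{\left(H{\left(3 - 1 \right)} \right)} = 1 \left(-6 + 2\right) + \frac{-3 + \left(3 + \left(3 - 1\right)\right)}{6 + \left(3 + \left(3 - 1\right)\right)} = 1 \left(-4\right) + \frac{-3 + \left(3 + \left(3 - 1\right)\right)}{6 + \left(3 + \left(3 - 1\right)\right)} = -4 + \frac{-3 + \left(3 + 2\right)}{6 + \left(3 + 2\right)} = -4 + \frac{-3 + 5}{6 + 5} = -4 + \frac{1}{11} \cdot 2 = -4 + \frac{2}{11} = - \frac{42}{11}$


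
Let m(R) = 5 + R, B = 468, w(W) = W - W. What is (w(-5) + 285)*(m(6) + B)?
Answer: 136515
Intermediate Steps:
w(W) = 0
(w(-5) + 285)*(m(6) + B) = (0 + 285)*((5 + 6) + 468) = 285*(11 + 468) = 285*479 = 136515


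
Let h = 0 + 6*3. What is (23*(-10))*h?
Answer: -4140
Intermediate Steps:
h = 18 (h = 0 + 18 = 18)
(23*(-10))*h = (23*(-10))*18 = -230*18 = -4140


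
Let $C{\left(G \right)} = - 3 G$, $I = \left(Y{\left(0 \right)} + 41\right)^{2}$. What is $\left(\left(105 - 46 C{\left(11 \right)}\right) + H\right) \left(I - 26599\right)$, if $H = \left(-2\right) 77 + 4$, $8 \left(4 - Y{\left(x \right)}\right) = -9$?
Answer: $- \frac{2306975775}{64} \approx -3.6046 \cdot 10^{7}$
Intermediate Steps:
$Y{\left(x \right)} = \frac{41}{8}$ ($Y{\left(x \right)} = 4 - - \frac{9}{8} = 4 + \frac{9}{8} = \frac{41}{8}$)
$I = \frac{136161}{64}$ ($I = \left(\frac{41}{8} + 41\right)^{2} = \left(\frac{369}{8}\right)^{2} = \frac{136161}{64} \approx 2127.5$)
$H = -150$ ($H = -154 + 4 = -150$)
$\left(\left(105 - 46 C{\left(11 \right)}\right) + H\right) \left(I - 26599\right) = \left(\left(105 - 46 \left(\left(-3\right) 11\right)\right) - 150\right) \left(\frac{136161}{64} - 26599\right) = \left(\left(105 - -1518\right) - 150\right) \left(- \frac{1566175}{64}\right) = \left(\left(105 + 1518\right) - 150\right) \left(- \frac{1566175}{64}\right) = \left(1623 - 150\right) \left(- \frac{1566175}{64}\right) = 1473 \left(- \frac{1566175}{64}\right) = - \frac{2306975775}{64}$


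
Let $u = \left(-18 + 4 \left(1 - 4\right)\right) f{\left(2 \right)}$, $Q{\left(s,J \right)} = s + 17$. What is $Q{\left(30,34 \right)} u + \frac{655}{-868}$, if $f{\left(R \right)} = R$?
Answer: $- \frac{2448415}{868} \approx -2820.8$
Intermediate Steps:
$Q{\left(s,J \right)} = 17 + s$
$u = -60$ ($u = \left(-18 + 4 \left(1 - 4\right)\right) 2 = \left(-18 + 4 \left(-3\right)\right) 2 = \left(-18 - 12\right) 2 = \left(-30\right) 2 = -60$)
$Q{\left(30,34 \right)} u + \frac{655}{-868} = \left(17 + 30\right) \left(-60\right) + \frac{655}{-868} = 47 \left(-60\right) + 655 \left(- \frac{1}{868}\right) = -2820 - \frac{655}{868} = - \frac{2448415}{868}$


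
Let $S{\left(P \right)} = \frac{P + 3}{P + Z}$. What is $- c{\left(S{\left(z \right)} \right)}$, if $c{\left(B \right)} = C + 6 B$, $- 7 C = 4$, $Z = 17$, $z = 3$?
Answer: $- \frac{43}{35} \approx -1.2286$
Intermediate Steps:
$C = - \frac{4}{7}$ ($C = \left(- \frac{1}{7}\right) 4 = - \frac{4}{7} \approx -0.57143$)
$S{\left(P \right)} = \frac{3 + P}{17 + P}$ ($S{\left(P \right)} = \frac{P + 3}{P + 17} = \frac{3 + P}{17 + P}$)
$c{\left(B \right)} = - \frac{4}{7} + 6 B$
$- c{\left(S{\left(z \right)} \right)} = - (- \frac{4}{7} + 6 \frac{3 + 3}{17 + 3}) = - (- \frac{4}{7} + 6 \cdot \frac{1}{20} \cdot 6) = - (- \frac{4}{7} + 6 \cdot \frac{3}{10}) = - (- \frac{4}{7} + \frac{9}{5}) = \left(-1\right) \frac{43}{35} = - \frac{43}{35}$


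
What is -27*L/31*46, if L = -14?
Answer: 17388/31 ≈ 560.90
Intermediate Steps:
-27*L/31*46 = -(-378)/31*46 = -27*(-14/31)*46 = (378/31)*46 = 17388/31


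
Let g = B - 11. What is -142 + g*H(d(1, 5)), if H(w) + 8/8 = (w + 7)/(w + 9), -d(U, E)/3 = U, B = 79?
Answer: -494/3 ≈ -164.67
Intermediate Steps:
d(U, E) = -3*U
H(w) = -1 + (7 + w)/(9 + w) (H(w) = -1 + (w + 7)/(w + 9) = -1 + (7 + w)/(9 + w))
g = 68 (g = 79 - 11 = 68)
-142 + g*H(d(1, 5)) = -142 + 68*(-2/(9 - 3*1)) = -142 + 68*(-2/(9 - 3)) = -142 + 68*(-2/6) = -142 + 68*(-2*1/6) = -142 + 68*(-1/3) = -142 - 68/3 = -494/3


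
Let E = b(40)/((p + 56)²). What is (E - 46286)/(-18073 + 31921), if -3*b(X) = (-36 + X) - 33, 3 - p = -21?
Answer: -888691171/265881600 ≈ -3.3424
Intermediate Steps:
p = 24 (p = 3 - 1*(-21) = 3 + 21 = 24)
b(X) = 23 - X/3 (b(X) = -((-36 + X) - 33)/3 = -(-69 + X)/3 = 23 - X/3)
E = 29/19200 (E = (23 - ⅓*40)/((24 + 56)²) = (23 - 40/3)/(80²) = (29/3)/6400 = (29/3)*(1/6400) = 29/19200 ≈ 0.0015104)
(E - 46286)/(-18073 + 31921) = (29/19200 - 46286)/(-18073 + 31921) = -888691171/19200/13848 = -888691171/19200*1/13848 = -888691171/265881600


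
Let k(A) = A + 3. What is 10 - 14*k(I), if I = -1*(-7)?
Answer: -130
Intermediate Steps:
I = 7
k(A) = 3 + A
10 - 14*k(I) = 10 - 14*(3 + 7) = 10 - 14*10 = 10 - 140 = -130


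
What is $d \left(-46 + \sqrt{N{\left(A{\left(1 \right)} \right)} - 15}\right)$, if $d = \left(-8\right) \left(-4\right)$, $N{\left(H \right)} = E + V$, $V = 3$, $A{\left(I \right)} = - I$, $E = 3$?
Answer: $-1472 + 96 i \approx -1472.0 + 96.0 i$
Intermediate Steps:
$N{\left(H \right)} = 6$ ($N{\left(H \right)} = 3 + 3 = 6$)
$d = 32$
$d \left(-46 + \sqrt{N{\left(A{\left(1 \right)} \right)} - 15}\right) = 32 \left(-46 + \sqrt{6 - 15}\right) = 32 \left(-46 + \sqrt{-9}\right) = 32 \left(-46 + 3 i\right) = -1472 + 96 i$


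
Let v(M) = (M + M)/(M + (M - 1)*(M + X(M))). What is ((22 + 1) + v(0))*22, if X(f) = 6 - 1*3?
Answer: 506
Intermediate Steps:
X(f) = 3 (X(f) = 6 - 3 = 3)
v(M) = 2*M/(M + (-1 + M)*(3 + M)) (v(M) = (M + M)/(M + (M - 1)*(M + 3)) = (2*M)/(M + (-1 + M)*(3 + M)) = 2*M/(M + (-1 + M)*(3 + M)))
((22 + 1) + v(0))*22 = ((22 + 1) + 2*0/(-3 + 0² + 3*0))*22 = (23 + 2*0/(-3 + 0 + 0))*22 = (23 + 2*0/(-3))*22 = (23 + 2*0*(-⅓))*22 = (23 + 0)*22 = 23*22 = 506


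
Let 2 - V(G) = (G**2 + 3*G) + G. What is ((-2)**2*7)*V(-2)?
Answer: 168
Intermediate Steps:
V(G) = 2 - G**2 - 4*G (V(G) = 2 - ((G**2 + 3*G) + G) = 2 - (G**2 + 4*G) = 2 + (-G**2 - 4*G) = 2 - G**2 - 4*G)
((-2)**2*7)*V(-2) = ((-2)**2*7)*(2 - 1*(-2)**2 - 4*(-2)) = (4*7)*(2 - 1*4 + 8) = 28*(2 - 4 + 8) = 28*6 = 168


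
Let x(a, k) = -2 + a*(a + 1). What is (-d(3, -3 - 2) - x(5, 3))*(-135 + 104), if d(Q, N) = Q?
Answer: 961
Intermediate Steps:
x(a, k) = -2 + a*(1 + a)
(-d(3, -3 - 2) - x(5, 3))*(-135 + 104) = (-1*3 - (-2 + 5 + 5²))*(-135 + 104) = (-3 - (-2 + 5 + 25))*(-31) = (-3 - 1*28)*(-31) = (-3 - 28)*(-31) = -31*(-31) = 961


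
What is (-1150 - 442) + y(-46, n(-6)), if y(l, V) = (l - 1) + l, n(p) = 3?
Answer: -1685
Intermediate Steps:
y(l, V) = -1 + 2*l (y(l, V) = (-1 + l) + l = -1 + 2*l)
(-1150 - 442) + y(-46, n(-6)) = (-1150 - 442) + (-1 + 2*(-46)) = -1592 + (-1 - 92) = -1592 - 93 = -1685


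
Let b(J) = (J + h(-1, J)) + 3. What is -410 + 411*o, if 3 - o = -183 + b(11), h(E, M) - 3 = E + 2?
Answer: 68638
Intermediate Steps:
h(E, M) = 5 + E (h(E, M) = 3 + (E + 2) = 3 + (2 + E) = 5 + E)
b(J) = 7 + J (b(J) = (J + (5 - 1)) + 3 = (J + 4) + 3 = (4 + J) + 3 = 7 + J)
o = 168 (o = 3 - (-183 + (7 + 11)) = 3 - (-183 + 18) = 3 - 1*(-165) = 3 + 165 = 168)
-410 + 411*o = -410 + 411*168 = -410 + 69048 = 68638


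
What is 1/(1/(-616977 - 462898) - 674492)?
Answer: -1079875/728367048501 ≈ -1.4826e-6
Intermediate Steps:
1/(1/(-616977 - 462898) - 674492) = 1/(1/(-1079875) - 674492) = 1/(-1/1079875 - 674492) = 1/(-728367048501/1079875) = -1079875/728367048501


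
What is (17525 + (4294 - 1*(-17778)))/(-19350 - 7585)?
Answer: -39597/26935 ≈ -1.4701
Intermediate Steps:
(17525 + (4294 - 1*(-17778)))/(-19350 - 7585) = (17525 + (4294 + 17778))/(-26935) = (17525 + 22072)*(-1/26935) = 39597*(-1/26935) = -39597/26935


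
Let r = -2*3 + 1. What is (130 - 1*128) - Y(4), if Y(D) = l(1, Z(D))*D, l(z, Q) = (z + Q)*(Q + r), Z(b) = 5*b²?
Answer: -24298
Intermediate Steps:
r = -5 (r = -6 + 1 = -5)
l(z, Q) = (-5 + Q)*(Q + z) (l(z, Q) = (z + Q)*(Q - 5) = (Q + z)*(-5 + Q) = (-5 + Q)*(Q + z))
Y(D) = D*(-5 - 20*D² + 25*D⁴) (Y(D) = ((5*D²)² - 25*D² - 5*1 + (5*D²)*1)*D = (25*D⁴ - 25*D² - 5 + 5*D²)*D = (-5 - 20*D² + 25*D⁴)*D = D*(-5 - 20*D² + 25*D⁴))
(130 - 1*128) - Y(4) = (130 - 1*128) - (-20*4³ - 5*4 + 25*4⁵) = (130 - 128) - (-20*64 - 20 + 25*1024) = 2 - (-1280 - 20 + 25600) = 2 - 1*24300 = 2 - 24300 = -24298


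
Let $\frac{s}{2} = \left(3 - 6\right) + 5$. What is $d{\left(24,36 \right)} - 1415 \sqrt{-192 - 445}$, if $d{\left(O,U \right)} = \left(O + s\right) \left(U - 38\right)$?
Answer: $-56 - 9905 i \sqrt{13} \approx -56.0 - 35713.0 i$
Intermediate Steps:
$s = 4$ ($s = 2 \left(\left(3 - 6\right) + 5\right) = 2 \left(-3 + 5\right) = 2 \cdot 2 = 4$)
$d{\left(O,U \right)} = \left(-38 + U\right) \left(4 + O\right)$ ($d{\left(O,U \right)} = \left(O + 4\right) \left(U - 38\right) = \left(4 + O\right) \left(-38 + U\right) = \left(-38 + U\right) \left(4 + O\right)$)
$d{\left(24,36 \right)} - 1415 \sqrt{-192 - 445} = \left(-152 - 912 + 4 \cdot 36 + 24 \cdot 36\right) - 1415 \sqrt{-192 - 445} = \left(-152 - 912 + 144 + 864\right) - 1415 \sqrt{-637} = -56 - 1415 \cdot 7 i \sqrt{13} = -56 - 9905 i \sqrt{13}$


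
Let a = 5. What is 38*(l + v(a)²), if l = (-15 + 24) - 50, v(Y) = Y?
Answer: -608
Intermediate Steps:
l = -41 (l = 9 - 50 = -41)
38*(l + v(a)²) = 38*(-41 + 5²) = 38*(-41 + 25) = 38*(-16) = -608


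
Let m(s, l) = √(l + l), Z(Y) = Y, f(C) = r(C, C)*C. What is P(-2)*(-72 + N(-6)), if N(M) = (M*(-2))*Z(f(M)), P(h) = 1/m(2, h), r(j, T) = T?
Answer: -180*I ≈ -180.0*I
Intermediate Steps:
f(C) = C² (f(C) = C*C = C²)
m(s, l) = √2*√l (m(s, l) = √(2*l) = √2*√l)
P(h) = √2/(2*√h) (P(h) = 1/(√2*√h) = √2/(2*√h))
N(M) = -2*M³ (N(M) = (M*(-2))*M² = (-2*M)*M² = -2*M³)
P(-2)*(-72 + N(-6)) = (√2/(2*√(-2)))*(-72 - 2*(-6)³) = (√2*(-I*√2/2)/2)*(-72 - 2*(-216)) = (-I/2)*(-72 + 432) = -I/2*360 = -180*I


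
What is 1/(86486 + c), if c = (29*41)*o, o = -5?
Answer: 1/80541 ≈ 1.2416e-5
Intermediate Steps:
c = -5945 (c = (29*41)*(-5) = 1189*(-5) = -5945)
1/(86486 + c) = 1/(86486 - 5945) = 1/80541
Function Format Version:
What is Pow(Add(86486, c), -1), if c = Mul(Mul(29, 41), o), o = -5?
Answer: Rational(1, 80541) ≈ 1.2416e-5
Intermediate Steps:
c = -5945 (c = Mul(Mul(29, 41), -5) = Mul(1189, -5) = -5945)
Pow(Add(86486, c), -1) = Pow(Add(86486, -5945), -1) = Pow(80541, -1) = Rational(1, 80541)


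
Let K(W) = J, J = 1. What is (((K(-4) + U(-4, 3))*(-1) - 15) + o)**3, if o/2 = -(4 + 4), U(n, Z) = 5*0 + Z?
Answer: -42875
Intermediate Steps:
U(n, Z) = Z (U(n, Z) = 0 + Z = Z)
K(W) = 1
o = -16 (o = 2*(-(4 + 4)) = 2*(-1*8) = 2*(-8) = -16)
(((K(-4) + U(-4, 3))*(-1) - 15) + o)**3 = (((1 + 3)*(-1) - 15) - 16)**3 = ((4*(-1) - 15) - 16)**3 = ((-4 - 15) - 16)**3 = (-19 - 16)**3 = (-35)**3 = -42875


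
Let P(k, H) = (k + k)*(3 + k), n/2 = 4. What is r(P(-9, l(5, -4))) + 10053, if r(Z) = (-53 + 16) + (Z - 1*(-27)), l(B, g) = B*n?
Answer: 10151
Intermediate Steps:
n = 8 (n = 2*4 = 8)
l(B, g) = 8*B (l(B, g) = B*8 = 8*B)
P(k, H) = 2*k*(3 + k) (P(k, H) = (2*k)*(3 + k) = 2*k*(3 + k))
r(Z) = -10 + Z (r(Z) = -37 + (Z + 27) = -37 + (27 + Z) = -10 + Z)
r(P(-9, l(5, -4))) + 10053 = (-10 + 2*(-9)*(3 - 9)) + 10053 = (-10 + 2*(-9)*(-6)) + 10053 = (-10 + 108) + 10053 = 98 + 10053 = 10151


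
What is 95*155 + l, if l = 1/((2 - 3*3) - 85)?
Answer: 1354699/92 ≈ 14725.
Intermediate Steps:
l = -1/92 (l = 1/((2 - 9) - 85) = 1/(-7 - 85) = 1/(-92) = -1/92 ≈ -0.010870)
95*155 + l = 95*155 - 1/92 = 14725 - 1/92 = 1354699/92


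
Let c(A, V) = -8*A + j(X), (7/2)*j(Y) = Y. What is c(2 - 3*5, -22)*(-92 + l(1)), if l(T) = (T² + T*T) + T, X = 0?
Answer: -9256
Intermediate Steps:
j(Y) = 2*Y/7
l(T) = T + 2*T² (l(T) = (T² + T²) + T = 2*T² + T = T + 2*T²)
c(A, V) = -8*A (c(A, V) = -8*A + (2/7)*0 = -8*A + 0 = -8*A)
c(2 - 3*5, -22)*(-92 + l(1)) = (-8*(2 - 3*5))*(-92 + 1*(1 + 2*1)) = (-8*(2 - 15))*(-92 + 1*(1 + 2)) = (-8*(-13))*(-92 + 1*3) = 104*(-92 + 3) = 104*(-89) = -9256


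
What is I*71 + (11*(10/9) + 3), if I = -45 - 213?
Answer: -164725/9 ≈ -18303.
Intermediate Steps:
I = -258
I*71 + (11*(10/9) + 3) = -258*71 + (11*(10/9) + 3) = -18318 + (11*(10*(1/9)) + 3) = -18318 + (11*(10/9) + 3) = -18318 + (110/9 + 3) = -18318 + 137/9 = -164725/9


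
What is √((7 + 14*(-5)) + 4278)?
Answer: √4215 ≈ 64.923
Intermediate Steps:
√((7 + 14*(-5)) + 4278) = √((7 - 70) + 4278) = √(-63 + 4278) = √4215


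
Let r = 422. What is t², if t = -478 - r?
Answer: 810000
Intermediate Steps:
t = -900 (t = -478 - 1*422 = -478 - 422 = -900)
t² = (-900)² = 810000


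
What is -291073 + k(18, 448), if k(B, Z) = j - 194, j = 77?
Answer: -291190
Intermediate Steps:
k(B, Z) = -117 (k(B, Z) = 77 - 194 = -117)
-291073 + k(18, 448) = -291073 - 117 = -291190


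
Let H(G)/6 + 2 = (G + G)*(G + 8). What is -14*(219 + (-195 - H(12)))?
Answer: 39816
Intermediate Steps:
H(G) = -12 + 12*G*(8 + G) (H(G) = -12 + 6*((G + G)*(G + 8)) = -12 + 6*((2*G)*(8 + G)) = -12 + 6*(2*G*(8 + G)) = -12 + 12*G*(8 + G))
-14*(219 + (-195 - H(12))) = -14*(219 + (-195 - (-12 + 12*12² + 96*12))) = -14*(219 + (-195 - (-12 + 12*144 + 1152))) = -14*(219 + (-195 - (-12 + 1728 + 1152))) = -14*(219 + (-195 - 1*2868)) = -14*(219 + (-195 - 2868)) = -14*(219 - 3063) = -14*(-2844) = 39816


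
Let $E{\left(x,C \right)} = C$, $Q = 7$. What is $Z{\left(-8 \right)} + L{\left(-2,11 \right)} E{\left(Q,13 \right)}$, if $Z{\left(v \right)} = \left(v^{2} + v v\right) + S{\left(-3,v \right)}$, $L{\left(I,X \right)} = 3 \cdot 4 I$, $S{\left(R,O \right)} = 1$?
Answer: $-183$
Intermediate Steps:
$L{\left(I,X \right)} = 12 I$
$Z{\left(v \right)} = 1 + 2 v^{2}$ ($Z{\left(v \right)} = \left(v^{2} + v v\right) + 1 = \left(v^{2} + v^{2}\right) + 1 = 2 v^{2} + 1 = 1 + 2 v^{2}$)
$Z{\left(-8 \right)} + L{\left(-2,11 \right)} E{\left(Q,13 \right)} = \left(1 + 2 \left(-8\right)^{2}\right) + 12 \left(-2\right) 13 = \left(1 + 2 \cdot 64\right) - 312 = \left(1 + 128\right) - 312 = 129 - 312 = -183$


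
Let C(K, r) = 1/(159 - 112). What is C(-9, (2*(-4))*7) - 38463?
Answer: -1807760/47 ≈ -38463.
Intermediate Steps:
C(K, r) = 1/47
C(-9, (2*(-4))*7) - 38463 = 1/47 - 38463 = -1807760/47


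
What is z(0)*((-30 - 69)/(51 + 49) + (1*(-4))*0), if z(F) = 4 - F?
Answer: -99/25 ≈ -3.9600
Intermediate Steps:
z(0)*((-30 - 69)/(51 + 49) + (1*(-4))*0) = (4 - 1*0)*((-30 - 69)/(51 + 49) + (1*(-4))*0) = (4 + 0)*(-99/100 - 4*0) = 4*(-99*1/100 + 0) = 4*(-99/100 + 0) = 4*(-99/100) = -99/25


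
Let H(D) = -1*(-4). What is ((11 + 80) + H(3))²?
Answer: 9025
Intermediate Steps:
H(D) = 4
((11 + 80) + H(3))² = ((11 + 80) + 4)² = (91 + 4)² = 95² = 9025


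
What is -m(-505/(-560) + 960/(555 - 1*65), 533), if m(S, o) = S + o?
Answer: -420115/784 ≈ -535.86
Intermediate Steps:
-m(-505/(-560) + 960/(555 - 1*65), 533) = -((-505/(-560) + 960/(555 - 1*65)) + 533) = -((-505*(-1/560) + 960/(555 - 65)) + 533) = -((101/112 + 960/490) + 533) = -((101/112 + 960*(1/490)) + 533) = -((101/112 + 96/49) + 533) = -(2243/784 + 533) = -1*420115/784 = -420115/784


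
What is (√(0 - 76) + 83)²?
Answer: 6813 + 332*I*√19 ≈ 6813.0 + 1447.2*I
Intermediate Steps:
(√(0 - 76) + 83)² = (√(-76) + 83)² = (2*I*√19 + 83)² = (83 + 2*I*√19)²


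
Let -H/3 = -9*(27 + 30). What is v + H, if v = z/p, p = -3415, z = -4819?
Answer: 5260504/3415 ≈ 1540.4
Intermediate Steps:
v = 4819/3415 (v = -4819/(-3415) = -4819*(-1/3415) = 4819/3415 ≈ 1.4111)
H = 1539 (H = -(-27)*(27 + 30) = -(-27)*57 = -3*(-513) = 1539)
v + H = 4819/3415 + 1539 = 5260504/3415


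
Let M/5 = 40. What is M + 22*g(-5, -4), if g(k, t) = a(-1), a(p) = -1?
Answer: 178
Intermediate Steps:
g(k, t) = -1
M = 200 (M = 5*40 = 200)
M + 22*g(-5, -4) = 200 + 22*(-1) = 200 - 22 = 178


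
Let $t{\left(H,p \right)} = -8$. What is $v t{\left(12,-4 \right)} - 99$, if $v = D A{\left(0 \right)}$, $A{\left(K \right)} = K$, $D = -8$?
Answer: $-99$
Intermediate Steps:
$v = 0$ ($v = \left(-8\right) 0 = 0$)
$v t{\left(12,-4 \right)} - 99 = 0 \left(-8\right) - 99 = 0 - 99 = -99$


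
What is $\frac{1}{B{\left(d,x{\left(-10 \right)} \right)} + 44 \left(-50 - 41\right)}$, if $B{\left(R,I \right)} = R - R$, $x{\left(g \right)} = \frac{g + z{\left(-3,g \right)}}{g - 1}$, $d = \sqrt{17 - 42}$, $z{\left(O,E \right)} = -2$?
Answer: $- \frac{1}{4004} \approx -0.00024975$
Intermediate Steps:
$d = 5 i$ ($d = \sqrt{-25} = 5 i \approx 5.0 i$)
$x{\left(g \right)} = \frac{-2 + g}{-1 + g}$ ($x{\left(g \right)} = \frac{g - 2}{g - 1} = \frac{-2 + g}{-1 + g}$)
$B{\left(R,I \right)} = 0$
$\frac{1}{B{\left(d,x{\left(-10 \right)} \right)} + 44 \left(-50 - 41\right)} = \frac{1}{0 + 44 \left(-50 - 41\right)} = \frac{1}{0 + 44 \left(-91\right)} = \frac{1}{0 - 4004} = \frac{1}{-4004} = - \frac{1}{4004}$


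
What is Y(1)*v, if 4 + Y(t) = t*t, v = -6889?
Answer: 20667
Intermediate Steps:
Y(t) = -4 + t² (Y(t) = -4 + t*t = -4 + t²)
Y(1)*v = (-4 + 1²)*(-6889) = (-4 + 1)*(-6889) = -3*(-6889) = 20667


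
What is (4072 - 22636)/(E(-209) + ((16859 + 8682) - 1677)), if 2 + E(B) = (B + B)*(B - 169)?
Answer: -182/1783 ≈ -0.10208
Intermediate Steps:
E(B) = -2 + 2*B*(-169 + B) (E(B) = -2 + (B + B)*(B - 169) = -2 + (2*B)*(-169 + B) = -2 + 2*B*(-169 + B))
(4072 - 22636)/(E(-209) + ((16859 + 8682) - 1677)) = (4072 - 22636)/((-2 - 338*(-209) + 2*(-209)**2) + ((16859 + 8682) - 1677)) = -18564/((-2 + 70642 + 2*43681) + (25541 - 1677)) = -18564/((-2 + 70642 + 87362) + 23864) = -18564/(158002 + 23864) = -18564/181866 = -18564*1/181866 = -182/1783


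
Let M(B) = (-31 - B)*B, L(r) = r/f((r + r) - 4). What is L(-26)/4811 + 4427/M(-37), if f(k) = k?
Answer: -298174715/14952588 ≈ -19.941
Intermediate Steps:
L(r) = r/(-4 + 2*r) (L(r) = r/((r + r) - 4) = r/(2*r - 4) = r/(-4 + 2*r))
M(B) = B*(-31 - B)
L(-26)/4811 + 4427/M(-37) = ((1/2)*(-26)/(-2 - 26))/4811 + 4427/((-1*(-37)*(31 - 37))) = ((1/2)*(-26)/(-28))*(1/4811) + 4427/((-1*(-37)*(-6))) = ((1/2)*(-26)*(-1/28))*(1/4811) + 4427/(-222) = (13/28)*(1/4811) + 4427*(-1/222) = 13/134708 - 4427/222 = -298174715/14952588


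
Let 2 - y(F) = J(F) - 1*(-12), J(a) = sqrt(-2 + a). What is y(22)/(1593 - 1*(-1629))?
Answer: -5/1611 - sqrt(5)/1611 ≈ -0.0044917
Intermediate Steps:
y(F) = -10 - sqrt(-2 + F) (y(F) = 2 - (sqrt(-2 + F) - 1*(-12)) = 2 - (sqrt(-2 + F) + 12) = 2 - (12 + sqrt(-2 + F)) = 2 + (-12 - sqrt(-2 + F)) = -10 - sqrt(-2 + F))
y(22)/(1593 - 1*(-1629)) = (-10 - sqrt(-2 + 22))/(1593 - 1*(-1629)) = (-10 - sqrt(20))/(1593 + 1629) = (-10 - 2*sqrt(5))/3222 = (-10 - 2*sqrt(5))*(1/3222) = -5/1611 - sqrt(5)/1611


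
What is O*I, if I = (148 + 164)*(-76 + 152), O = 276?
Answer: 6544512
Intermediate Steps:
I = 23712 (I = 312*76 = 23712)
O*I = 276*23712 = 6544512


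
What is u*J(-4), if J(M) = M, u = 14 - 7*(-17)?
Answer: -532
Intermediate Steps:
u = 133 (u = 14 + 119 = 133)
u*J(-4) = 133*(-4) = -532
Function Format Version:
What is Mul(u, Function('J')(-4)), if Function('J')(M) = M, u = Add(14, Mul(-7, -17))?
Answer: -532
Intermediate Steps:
u = 133 (u = Add(14, 119) = 133)
Mul(u, Function('J')(-4)) = Mul(133, -4) = -532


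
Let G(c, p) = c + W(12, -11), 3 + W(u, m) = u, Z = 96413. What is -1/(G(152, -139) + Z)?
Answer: -1/96574 ≈ -1.0355e-5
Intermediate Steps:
W(u, m) = -3 + u
G(c, p) = 9 + c (G(c, p) = c + (-3 + 12) = c + 9 = 9 + c)
-1/(G(152, -139) + Z) = -1/((9 + 152) + 96413) = -1/(161 + 96413) = -1/96574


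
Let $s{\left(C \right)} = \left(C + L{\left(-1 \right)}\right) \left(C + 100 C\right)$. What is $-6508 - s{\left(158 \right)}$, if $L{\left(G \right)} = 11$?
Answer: $-2703410$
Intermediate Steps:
$s{\left(C \right)} = 101 C \left(11 + C\right)$ ($s{\left(C \right)} = \left(C + 11\right) \left(C + 100 C\right) = \left(11 + C\right) 101 C = 101 C \left(11 + C\right)$)
$-6508 - s{\left(158 \right)} = -6508 - 101 \cdot 158 \left(11 + 158\right) = -6508 - 101 \cdot 158 \cdot 169 = -6508 - 2696902 = -2703410$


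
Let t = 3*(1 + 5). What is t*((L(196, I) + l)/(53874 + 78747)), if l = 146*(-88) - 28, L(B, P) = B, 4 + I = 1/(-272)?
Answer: -76080/44207 ≈ -1.7210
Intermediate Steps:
I = -1089/272 (I = -4 + 1/(-272) = -4 - 1/272 = -1089/272 ≈ -4.0037)
l = -12876 (l = -12848 - 28 = -12876)
t = 18 (t = 3*6 = 18)
t*((L(196, I) + l)/(53874 + 78747)) = 18*((196 - 12876)/(53874 + 78747)) = 18*(-12680/132621) = -76080/44207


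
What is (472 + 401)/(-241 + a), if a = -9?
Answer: -873/250 ≈ -3.4920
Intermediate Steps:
(472 + 401)/(-241 + a) = (472 + 401)/(-241 - 9) = 873/(-250) = 873*(-1/250) = -873/250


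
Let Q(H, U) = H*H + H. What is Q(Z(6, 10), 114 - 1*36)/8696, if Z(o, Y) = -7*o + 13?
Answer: 203/2174 ≈ 0.093376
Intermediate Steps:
Z(o, Y) = 13 - 7*o
Q(H, U) = H + H² (Q(H, U) = H² + H = H + H²)
Q(Z(6, 10), 114 - 1*36)/8696 = ((13 - 7*6)*(1 + (13 - 7*6)))/8696 = ((13 - 42)*(1 + (13 - 42)))*(1/8696) = -29*(1 - 29)*(1/8696) = -29*(-28)*(1/8696) = 812*(1/8696) = 203/2174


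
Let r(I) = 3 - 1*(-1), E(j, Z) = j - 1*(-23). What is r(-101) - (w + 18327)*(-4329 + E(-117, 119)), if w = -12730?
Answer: 24755535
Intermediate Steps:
E(j, Z) = 23 + j (E(j, Z) = j + 23 = 23 + j)
r(I) = 4 (r(I) = 3 + 1 = 4)
r(-101) - (w + 18327)*(-4329 + E(-117, 119)) = 4 - (-12730 + 18327)*(-4329 + (23 - 117)) = 4 - 5597*(-4329 - 94) = 4 - 5597*(-4423) = 4 - 1*(-24755531) = 4 + 24755531 = 24755535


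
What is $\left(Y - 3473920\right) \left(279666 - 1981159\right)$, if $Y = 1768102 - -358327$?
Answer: $2292746504063$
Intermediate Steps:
$Y = 2126429$ ($Y = 1768102 + 358327 = 2126429$)
$\left(Y - 3473920\right) \left(279666 - 1981159\right) = \left(2126429 - 3473920\right) \left(279666 - 1981159\right) = \left(-1347491\right) \left(-1701493\right) = 2292746504063$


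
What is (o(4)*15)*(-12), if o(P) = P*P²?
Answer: -11520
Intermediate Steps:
o(P) = P³
(o(4)*15)*(-12) = (4³*15)*(-12) = (64*15)*(-12) = 960*(-12) = -11520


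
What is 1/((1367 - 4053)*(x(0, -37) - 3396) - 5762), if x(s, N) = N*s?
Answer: 1/9115894 ≈ 1.0970e-7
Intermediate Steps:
1/((1367 - 4053)*(x(0, -37) - 3396) - 5762) = 1/((1367 - 4053)*(-37*0 - 3396) - 5762) = 1/(-2686*(0 - 3396) - 5762) = 1/(-2686*(-3396) - 5762) = 1/(9121656 - 5762) = 1/9115894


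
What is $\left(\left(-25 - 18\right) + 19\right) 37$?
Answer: $-888$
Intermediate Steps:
$\left(\left(-25 - 18\right) + 19\right) 37 = \left(-43 + 19\right) 37 = \left(-24\right) 37 = -888$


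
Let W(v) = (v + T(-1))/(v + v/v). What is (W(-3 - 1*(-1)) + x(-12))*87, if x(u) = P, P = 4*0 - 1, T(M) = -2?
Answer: 261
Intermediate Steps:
P = -1 (P = 0 - 1 = -1)
W(v) = (-2 + v)/(1 + v) (W(v) = (v - 2)/(v + v/v) = (-2 + v)/(v + 1) = (-2 + v)/(1 + v))
x(u) = -1
(W(-3 - 1*(-1)) + x(-12))*87 = ((-2 + (-3 - 1*(-1)))/(1 + (-3 - 1*(-1))) - 1)*87 = ((-2 + (-3 + 1))/(1 + (-3 + 1)) - 1)*87 = ((-2 - 2)/(1 - 2) - 1)*87 = (-4/(-1) - 1)*87 = (-1*(-4) - 1)*87 = (4 - 1)*87 = 3*87 = 261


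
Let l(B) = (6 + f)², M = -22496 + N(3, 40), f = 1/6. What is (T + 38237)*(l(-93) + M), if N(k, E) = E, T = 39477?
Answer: -31359425279/18 ≈ -1.7422e+9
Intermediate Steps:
f = ⅙ (f = 1*(⅙) = ⅙ ≈ 0.16667)
M = -22456 (M = -22496 + 40 = -22456)
l(B) = 1369/36 (l(B) = (6 + ⅙)² = (37/6)² = 1369/36)
(T + 38237)*(l(-93) + M) = (39477 + 38237)*(1369/36 - 22456) = 77714*(-807047/36) = -31359425279/18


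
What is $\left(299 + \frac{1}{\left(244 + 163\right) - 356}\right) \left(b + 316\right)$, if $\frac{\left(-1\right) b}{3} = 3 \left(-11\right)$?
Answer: $\frac{6328750}{51} \approx 1.2409 \cdot 10^{5}$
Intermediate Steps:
$b = 99$ ($b = - 3 \cdot 3 \left(-11\right) = \left(-3\right) \left(-33\right) = 99$)
$\left(299 + \frac{1}{\left(244 + 163\right) - 356}\right) \left(b + 316\right) = \left(299 + \frac{1}{\left(244 + 163\right) - 356}\right) \left(99 + 316\right) = \left(299 + \frac{1}{407 - 356}\right) 415 = \left(299 + \frac{1}{51}\right) 415 = \frac{15250}{51} \cdot 415 = \frac{6328750}{51}$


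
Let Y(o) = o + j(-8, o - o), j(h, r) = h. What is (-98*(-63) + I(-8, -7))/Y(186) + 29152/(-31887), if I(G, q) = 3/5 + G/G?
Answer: 479330753/14189715 ≈ 33.780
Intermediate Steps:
Y(o) = -8 + o (Y(o) = o - 8 = -8 + o)
I(G, q) = 8/5 (I(G, q) = 3*(⅕) + 1 = ⅗ + 1 = 8/5)
(-98*(-63) + I(-8, -7))/Y(186) + 29152/(-31887) = (-98*(-63) + 8/5)/(-8 + 186) + 29152/(-31887) = (6174 + 8/5)/178 + 29152*(-1/31887) = (30878/5)*(1/178) - 29152/31887 = 15439/445 - 29152/31887 = 479330753/14189715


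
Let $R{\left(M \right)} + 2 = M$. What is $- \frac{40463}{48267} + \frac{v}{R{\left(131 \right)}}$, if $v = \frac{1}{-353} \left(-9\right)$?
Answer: $- \frac{614043076}{732644793} \approx -0.83812$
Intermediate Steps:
$v = \frac{9}{353}$ ($v = \left(- \frac{1}{353}\right) \left(-9\right) = \frac{9}{353} \approx 0.025496$)
$R{\left(M \right)} = -2 + M$
$- \frac{40463}{48267} + \frac{v}{R{\left(131 \right)}} = - \frac{40463}{48267} + \frac{9}{353 \left(-2 + 131\right)} = \left(-40463\right) \frac{1}{48267} + \frac{9}{353 \cdot 129} = - \frac{40463}{48267} + \frac{9}{353} \cdot \frac{1}{129} = - \frac{40463}{48267} + \frac{3}{15179} = - \frac{614043076}{732644793}$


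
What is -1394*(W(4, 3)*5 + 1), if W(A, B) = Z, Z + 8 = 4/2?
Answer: 40426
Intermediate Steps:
Z = -6 (Z = -8 + 4/2 = -8 + 4*(1/2) = -8 + 2 = -6)
W(A, B) = -6
-1394*(W(4, 3)*5 + 1) = -1394*(-6*5 + 1) = -1394*(-30 + 1) = -1394*(-29) = 40426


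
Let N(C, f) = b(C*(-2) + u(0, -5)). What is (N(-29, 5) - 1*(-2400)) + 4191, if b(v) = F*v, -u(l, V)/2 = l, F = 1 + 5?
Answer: 6939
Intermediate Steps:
F = 6
u(l, V) = -2*l
b(v) = 6*v
N(C, f) = -12*C (N(C, f) = 6*(C*(-2) - 2*0) = 6*(-2*C + 0) = 6*(-2*C) = -12*C)
(N(-29, 5) - 1*(-2400)) + 4191 = (-12*(-29) - 1*(-2400)) + 4191 = (348 + 2400) + 4191 = 2748 + 4191 = 6939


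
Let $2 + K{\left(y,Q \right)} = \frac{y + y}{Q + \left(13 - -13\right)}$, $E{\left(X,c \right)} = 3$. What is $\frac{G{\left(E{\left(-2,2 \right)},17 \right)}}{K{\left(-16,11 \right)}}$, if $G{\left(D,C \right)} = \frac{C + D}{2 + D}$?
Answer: $- \frac{74}{53} \approx -1.3962$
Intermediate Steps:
$K{\left(y,Q \right)} = -2 + \frac{2 y}{26 + Q}$ ($K{\left(y,Q \right)} = -2 + \frac{y + y}{Q + \left(13 - -13\right)} = -2 + \frac{2 y}{Q + \left(13 + 13\right)} = -2 + \frac{2 y}{Q + 26} = -2 + \frac{2 y}{26 + Q}$)
$G{\left(D,C \right)} = \frac{C + D}{2 + D}$
$\frac{G{\left(E{\left(-2,2 \right)},17 \right)}}{K{\left(-16,11 \right)}} = \frac{\frac{1}{2 + 3} \left(17 + 3\right)}{2 \frac{1}{26 + 11} \left(-26 - 16 - 11\right)} = \frac{\frac{1}{5} \cdot 20}{2 \cdot \frac{1}{37} \left(-26 - 16 - 11\right)} = \frac{\frac{1}{5} \cdot 20}{2 \cdot \frac{1}{37} \left(-53\right)} = \frac{4}{- \frac{106}{37}} = 4 \left(- \frac{37}{106}\right) = - \frac{74}{53}$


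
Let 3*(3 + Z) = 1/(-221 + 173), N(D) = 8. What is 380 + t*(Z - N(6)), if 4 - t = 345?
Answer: 595205/144 ≈ 4133.4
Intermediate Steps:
t = -341 (t = 4 - 1*345 = 4 - 345 = -341)
Z = -433/144 (Z = -3 + 1/(3*(-221 + 173)) = -3 + (⅓)/(-48) = -3 + (⅓)*(-1/48) = -3 - 1/144 = -433/144 ≈ -3.0069)
380 + t*(Z - N(6)) = 380 - 341*(-433/144 - 1*8) = 380 - 341*(-433/144 - 8) = 380 - 341*(-1585/144) = 380 + 540485/144 = 595205/144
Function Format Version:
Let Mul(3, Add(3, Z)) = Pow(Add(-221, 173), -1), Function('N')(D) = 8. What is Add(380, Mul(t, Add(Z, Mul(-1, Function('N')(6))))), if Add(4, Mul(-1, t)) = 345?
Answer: Rational(595205, 144) ≈ 4133.4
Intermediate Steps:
t = -341 (t = Add(4, Mul(-1, 345)) = Add(4, -345) = -341)
Z = Rational(-433, 144) (Z = Add(-3, Mul(Rational(1, 3), Pow(Add(-221, 173), -1))) = Add(-3, Mul(Rational(1, 3), Pow(-48, -1))) = Add(-3, Mul(Rational(1, 3), Rational(-1, 48))) = Add(-3, Rational(-1, 144)) = Rational(-433, 144) ≈ -3.0069)
Add(380, Mul(t, Add(Z, Mul(-1, Function('N')(6))))) = Add(380, Mul(-341, Add(Rational(-433, 144), Mul(-1, 8)))) = Add(380, Mul(-341, Add(Rational(-433, 144), -8))) = Add(380, Mul(-341, Rational(-1585, 144))) = Add(380, Rational(540485, 144)) = Rational(595205, 144)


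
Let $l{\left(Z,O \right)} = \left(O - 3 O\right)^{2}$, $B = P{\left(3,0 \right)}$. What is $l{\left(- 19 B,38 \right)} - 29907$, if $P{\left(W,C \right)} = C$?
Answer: $-24131$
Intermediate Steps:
$B = 0$
$l{\left(Z,O \right)} = 4 O^{2}$ ($l{\left(Z,O \right)} = \left(- 2 O\right)^{2} = 4 O^{2}$)
$l{\left(- 19 B,38 \right)} - 29907 = 4 \cdot 38^{2} - 29907 = 4 \cdot 1444 - 29907 = 5776 - 29907 = -24131$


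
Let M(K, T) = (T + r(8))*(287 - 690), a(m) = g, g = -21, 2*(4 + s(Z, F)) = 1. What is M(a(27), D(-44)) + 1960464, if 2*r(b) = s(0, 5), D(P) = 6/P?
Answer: 86293865/44 ≈ 1.9612e+6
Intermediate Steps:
s(Z, F) = -7/2 (s(Z, F) = -4 + (½)*1 = -4 + ½ = -7/2)
a(m) = -21
r(b) = -7/4 (r(b) = (½)*(-7/2) = -7/4)
M(K, T) = 2821/4 - 403*T (M(K, T) = (T - 7/4)*(287 - 690) = (-7/4 + T)*(-403) = 2821/4 - 403*T)
M(a(27), D(-44)) + 1960464 = (2821/4 - 2418/(-44)) + 1960464 = (2821/4 - 2418*(-1)/44) + 1960464 = (2821/4 - 403*(-3/22)) + 1960464 = (2821/4 + 1209/22) + 1960464 = 33449/44 + 1960464 = 86293865/44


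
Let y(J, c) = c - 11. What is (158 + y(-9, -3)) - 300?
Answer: -156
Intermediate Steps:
y(J, c) = -11 + c
(158 + y(-9, -3)) - 300 = (158 + (-11 - 3)) - 300 = (158 - 14) - 300 = 144 - 300 = -156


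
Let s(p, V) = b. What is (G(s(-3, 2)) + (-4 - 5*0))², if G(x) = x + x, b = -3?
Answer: 100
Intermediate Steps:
s(p, V) = -3
G(x) = 2*x
(G(s(-3, 2)) + (-4 - 5*0))² = (2*(-3) + (-4 - 5*0))² = (-6 + (-4 + 0))² = (-6 - 4)² = (-10)² = 100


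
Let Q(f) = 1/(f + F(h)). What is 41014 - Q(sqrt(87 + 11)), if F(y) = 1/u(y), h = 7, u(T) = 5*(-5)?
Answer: 2512066461/61249 - 4375*sqrt(2)/61249 ≈ 41014.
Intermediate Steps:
u(T) = -25
F(y) = -1/25 (F(y) = 1/(-25) = -1/25)
Q(f) = 1/(-1/25 + f) (Q(f) = 1/(f - 1/25) = 1/(-1/25 + f))
41014 - Q(sqrt(87 + 11)) = 41014 - 25/(-1 + 25*sqrt(87 + 11)) = 41014 - 25/(-1 + 25*sqrt(98)) = 41014 - 25/(-1 + 25*(7*sqrt(2))) = 41014 - 25/(-1 + 175*sqrt(2))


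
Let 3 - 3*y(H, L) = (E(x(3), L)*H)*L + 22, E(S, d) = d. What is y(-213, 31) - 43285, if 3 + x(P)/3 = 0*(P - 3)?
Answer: 74819/3 ≈ 24940.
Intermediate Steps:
x(P) = -9 (x(P) = -9 + 3*(0*(P - 3)) = -9 + 3*(0*(-3 + P)) = -9 + 3*0 = -9 + 0 = -9)
y(H, L) = -19/3 - H*L²/3 (y(H, L) = 1 - ((L*H)*L + 22)/3 = 1 - ((H*L)*L + 22)/3 = 1 - (H*L² + 22)/3 = 1 - (22 + H*L²)/3 = 1 + (-22/3 - H*L²/3) = -19/3 - H*L²/3)
y(-213, 31) - 43285 = (-19/3 - ⅓*(-213)*31²) - 43285 = (-19/3 - ⅓*(-213)*961) - 43285 = (-19/3 + 68231) - 43285 = 204674/3 - 43285 = 74819/3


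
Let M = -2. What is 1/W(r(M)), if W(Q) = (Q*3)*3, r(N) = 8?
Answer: 1/72 ≈ 0.013889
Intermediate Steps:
W(Q) = 9*Q (W(Q) = (3*Q)*3 = 9*Q)
1/W(r(M)) = 1/(9*8) = 1/72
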